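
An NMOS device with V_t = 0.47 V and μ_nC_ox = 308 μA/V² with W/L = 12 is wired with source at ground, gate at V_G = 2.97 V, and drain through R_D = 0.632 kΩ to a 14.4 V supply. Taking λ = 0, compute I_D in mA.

V_GS = V_G = 2.97 V, so V_ov = 2.97 − 0.47 = 2.5 V.
k_n = μ_nC_ox · (W/L) = 3.696 mA/V².
Assume saturation: I_D = ½ k_n V_ov² = 0.5 × 3.696 × 2.5² = 11.6 mA, giving V_DS = V_DD − I_D R_D = 14.4 − 11.6 × 0.632 = 7.1 V.
V_DS = 7.1 V ≥ V_ov = 2.5 V, confirming saturation.

I_D = 11.6 mA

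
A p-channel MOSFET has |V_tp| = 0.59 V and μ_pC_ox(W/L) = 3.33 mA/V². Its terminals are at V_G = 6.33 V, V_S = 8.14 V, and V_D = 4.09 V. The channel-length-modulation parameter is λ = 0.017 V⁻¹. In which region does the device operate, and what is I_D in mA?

V_SG = V_S − V_G = 8.14 − 6.33 = 1.81 V; V_SD = V_S − V_D = 8.14 − 4.09 = 4.05 V.
V_ov = V_SG − |V_tp| = 1.81 − 0.59 = 1.22 V.
Since V_SD = 4.05 V ≥ V_ov = 1.22 V, the device is in saturation.
I_D = ½ k_p V_ov² (1 + λ V_SD) = 0.5 × 3.33 × 1.22² × (1 + 0.017 × 4.05) = 2.65 mA.

Saturation; I_D = 2.65 mA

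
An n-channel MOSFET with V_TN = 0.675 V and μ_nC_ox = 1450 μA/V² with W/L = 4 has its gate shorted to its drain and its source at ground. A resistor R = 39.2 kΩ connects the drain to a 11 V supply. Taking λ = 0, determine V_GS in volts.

V_GS = 0.972 V

With gate tied to drain, V_GS = V_DS ≥ V_GS − V_TN, so the device is in saturation.
k_n = μ_nC_ox · (W/L) = 5.8 mA/V².
KCL at the drain: ½ k_n (V_GS − V_TN)² = (V_DD − V_GS)/R.
Let x = V_GS − 0.675. Then 114 x² + x − 10.32 = 0, giving x = 0.297 V (positive root), so V_GS = 0.972 V.
I_D = (V_DD − V_GS)/R = (11 − 0.972) / 39.2 = 0.256 mA.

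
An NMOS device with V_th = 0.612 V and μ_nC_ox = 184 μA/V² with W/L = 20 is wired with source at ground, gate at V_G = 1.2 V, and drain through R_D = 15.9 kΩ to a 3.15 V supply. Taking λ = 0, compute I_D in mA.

V_GS = V_G = 1.2 V, so V_ov = 1.2 − 0.612 = 0.588 V.
k_n = μ_nC_ox · (W/L) = 3.68 mA/V².
Assume saturation: I_D = ½ k_n V_ov² = 0.5 × 3.68 × 0.588² = 0.636 mA, giving V_DS = V_DD − I_D R_D = 3.15 − 0.636 × 15.9 = -6.97 V.
But -6.97 V < V_ov = 0.588 V, so the device is actually in triode.
In triode I_D = k_n[V_ov V_DS − ½ V_DS²] and I_D = (V_DD − V_DS)/R_D. Equating: 29.3 V_DS² − 35.41 V_DS + 3.15 = 0, giving V_DS = 0.0967 V (the root below V_ov).
I_D = (3.15 − 0.0967) / 15.9 = 0.192 mA.

I_D = 0.192 mA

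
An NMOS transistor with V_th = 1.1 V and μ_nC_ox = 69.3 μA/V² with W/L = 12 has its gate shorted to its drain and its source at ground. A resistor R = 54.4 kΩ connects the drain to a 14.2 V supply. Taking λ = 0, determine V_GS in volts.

With gate tied to drain, V_GS = V_DS ≥ V_GS − V_th, so the device is in saturation.
k_n = μ_nC_ox · (W/L) = 0.8316 mA/V².
KCL at the drain: ½ k_n (V_GS − V_th)² = (V_DD − V_GS)/R.
Let x = V_GS − 1.1. Then 22.6 x² + x − 13.1 = 0, giving x = 0.739 V (positive root), so V_GS = 1.84 V.
I_D = (V_DD − V_GS)/R = (14.2 − 1.84) / 54.4 = 0.227 mA.

V_GS = 1.84 V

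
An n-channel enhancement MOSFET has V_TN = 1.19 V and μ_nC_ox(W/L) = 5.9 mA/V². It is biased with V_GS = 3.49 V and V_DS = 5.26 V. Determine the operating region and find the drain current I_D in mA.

V_ov = V_GS − V_TN = 3.49 − 1.19 = 2.3 V.
Since V_DS = 5.26 V ≥ V_ov = 2.3 V, the device is in saturation.
I_D = ½ k_n V_ov² = 0.5 × 5.9 × 2.3² = 15.6 mA.

Saturation; I_D = 15.6 mA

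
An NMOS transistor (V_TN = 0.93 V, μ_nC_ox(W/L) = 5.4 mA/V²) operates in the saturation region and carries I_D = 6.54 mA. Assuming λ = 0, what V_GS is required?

In saturation I_D = ½ k_n (V_GS − V_TN)², so V_GS − V_TN = √(2 I_D / k_n) = √(2 × 6.54 / 5.4) = 1.56 V.
V_GS = 0.93 + 1.56 = 2.49 V.

V_GS = 2.49 V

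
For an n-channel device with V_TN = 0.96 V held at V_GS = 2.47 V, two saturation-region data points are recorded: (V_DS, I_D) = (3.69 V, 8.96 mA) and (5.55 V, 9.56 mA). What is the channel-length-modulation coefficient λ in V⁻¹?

With V_GS fixed, I_D ∝ (1 + λ V_DS) in saturation, so I_D2/I_D1 = (1 + λ V_DS2)/(1 + λ V_DS1).
9.56/8.96 = 1.067 = (1 + 5.55 λ)/(1 + 3.69 λ).
Solving: λ (I_D1 V_DS2 − I_D2 V_DS1) = I_D2 − I_D1, so λ = (9.56 − 8.96) / (8.96 × 5.55 − 9.56 × 3.69) = 0.6 / 14.5 = 0.0415 V⁻¹.

λ = 0.0415 V⁻¹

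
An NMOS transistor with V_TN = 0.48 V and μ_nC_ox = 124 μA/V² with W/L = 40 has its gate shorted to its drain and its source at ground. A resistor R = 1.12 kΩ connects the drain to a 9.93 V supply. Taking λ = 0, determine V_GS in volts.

With gate tied to drain, V_GS = V_DS ≥ V_GS − V_TN, so the device is in saturation.
k_n = μ_nC_ox · (W/L) = 4.96 mA/V².
KCL at the drain: ½ k_n (V_GS − V_TN)² = (V_DD − V_GS)/R.
Let x = V_GS − 0.48. Then 2.78 x² + x − 9.45 = 0, giving x = 1.67 V (positive root), so V_GS = 2.15 V.
I_D = (V_DD − V_GS)/R = (9.93 − 2.15) / 1.12 = 6.94 mA.

V_GS = 2.15 V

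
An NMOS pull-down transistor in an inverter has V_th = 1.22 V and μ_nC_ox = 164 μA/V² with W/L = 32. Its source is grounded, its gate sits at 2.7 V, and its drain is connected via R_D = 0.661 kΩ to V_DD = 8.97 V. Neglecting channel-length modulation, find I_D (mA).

I_D = 5.75 mA

V_GS = V_G = 2.7 V, so V_ov = 2.7 − 1.22 = 1.48 V.
k_n = μ_nC_ox · (W/L) = 5.248 mA/V².
Assume saturation: I_D = ½ k_n V_ov² = 0.5 × 5.248 × 1.48² = 5.75 mA, giving V_DS = V_DD − I_D R_D = 8.97 − 5.75 × 0.661 = 5.17 V.
V_DS = 5.17 V ≥ V_ov = 1.48 V, confirming saturation.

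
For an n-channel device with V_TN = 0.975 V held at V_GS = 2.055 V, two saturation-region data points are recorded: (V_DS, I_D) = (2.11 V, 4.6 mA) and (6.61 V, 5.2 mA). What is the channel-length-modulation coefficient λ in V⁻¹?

With V_GS fixed, I_D ∝ (1 + λ V_DS) in saturation, so I_D2/I_D1 = (1 + λ V_DS2)/(1 + λ V_DS1).
5.2/4.6 = 1.13 = (1 + 6.61 λ)/(1 + 2.11 λ).
Solving: λ (I_D1 V_DS2 − I_D2 V_DS1) = I_D2 − I_D1, so λ = (5.2 − 4.6) / (4.6 × 6.61 − 5.2 × 2.11) = 0.6 / 19.4 = 0.0309 V⁻¹.

λ = 0.0309 V⁻¹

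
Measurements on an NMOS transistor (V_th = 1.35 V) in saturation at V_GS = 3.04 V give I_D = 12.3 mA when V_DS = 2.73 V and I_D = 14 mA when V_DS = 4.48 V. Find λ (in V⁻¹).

λ = 0.101 V⁻¹

With V_GS fixed, I_D ∝ (1 + λ V_DS) in saturation, so I_D2/I_D1 = (1 + λ V_DS2)/(1 + λ V_DS1).
14/12.3 = 1.138 = (1 + 4.48 λ)/(1 + 2.73 λ).
Solving: λ (I_D1 V_DS2 − I_D2 V_DS1) = I_D2 − I_D1, so λ = (14 − 12.3) / (12.3 × 4.48 − 14 × 2.73) = 1.7 / 16.9 = 0.101 V⁻¹.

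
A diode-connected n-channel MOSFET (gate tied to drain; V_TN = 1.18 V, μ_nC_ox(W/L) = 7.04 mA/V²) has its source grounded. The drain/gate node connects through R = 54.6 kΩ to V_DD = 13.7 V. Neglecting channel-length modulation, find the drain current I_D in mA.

I_D = 0.225 mA

With gate tied to drain, V_GS = V_DS ≥ V_GS − V_TN, so the device is in saturation.
KCL at the drain: ½ k_n (V_GS − V_TN)² = (V_DD − V_GS)/R.
Let x = V_GS − 1.18. Then 192 x² + x − 12.52 = 0, giving x = 0.253 V (positive root), so V_GS = 1.43 V.
I_D = (V_DD − V_GS)/R = (13.7 − 1.43) / 54.6 = 0.225 mA.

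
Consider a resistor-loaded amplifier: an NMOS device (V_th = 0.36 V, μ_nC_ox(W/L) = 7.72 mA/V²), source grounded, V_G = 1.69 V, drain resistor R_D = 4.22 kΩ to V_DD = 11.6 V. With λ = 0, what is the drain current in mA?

V_GS = V_G = 1.69 V, so V_ov = 1.69 − 0.36 = 1.33 V.
Assume saturation: I_D = ½ k_n V_ov² = 0.5 × 7.72 × 1.33² = 6.83 mA, giving V_DS = V_DD − I_D R_D = 11.6 − 6.83 × 4.22 = -17.2 V.
But -17.2 V < V_ov = 1.33 V, so the device is actually in triode.
In triode I_D = k_n[V_ov V_DS − ½ V_DS²] and I_D = (V_DD − V_DS)/R_D. Equating: 16.3 V_DS² − 44.33 V_DS + 11.6 = 0, giving V_DS = 0.293 V (the root below V_ov).
I_D = (11.6 − 0.293) / 4.22 = 2.68 mA.

I_D = 2.68 mA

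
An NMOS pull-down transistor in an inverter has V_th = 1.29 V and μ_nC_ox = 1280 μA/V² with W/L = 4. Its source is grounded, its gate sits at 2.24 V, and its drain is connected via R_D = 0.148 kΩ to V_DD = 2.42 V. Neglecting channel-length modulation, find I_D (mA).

V_GS = V_G = 2.24 V, so V_ov = 2.24 − 1.29 = 0.95 V.
k_n = μ_nC_ox · (W/L) = 5.12 mA/V².
Assume saturation: I_D = ½ k_n V_ov² = 0.5 × 5.12 × 0.95² = 2.31 mA, giving V_DS = V_DD − I_D R_D = 2.42 − 2.31 × 0.148 = 2.08 V.
V_DS = 2.08 V ≥ V_ov = 0.95 V, confirming saturation.

I_D = 2.31 mA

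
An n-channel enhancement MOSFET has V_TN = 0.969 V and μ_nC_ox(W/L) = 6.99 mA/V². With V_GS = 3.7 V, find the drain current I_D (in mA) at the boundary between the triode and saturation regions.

At the boundary V_DS = V_ov = V_GS − V_TN = 3.7 − 0.969 = 2.73 V.
I_D = ½ k_n V_ov² = 0.5 × 6.99 × 2.73² = 26.1 mA.

I_D = 26.1 mA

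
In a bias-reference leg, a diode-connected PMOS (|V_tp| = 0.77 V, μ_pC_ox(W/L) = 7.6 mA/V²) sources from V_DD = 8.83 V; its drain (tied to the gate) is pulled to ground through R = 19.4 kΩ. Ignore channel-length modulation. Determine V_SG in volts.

V_SG = 1.09 V

With gate tied to drain, V_SG = V_SD ≥ V_SG − |V_tp|, so the device is in saturation.
KCL at the drain: ½ k_p (V_SG − |V_tp|)² = (V_DD − V_SG)/R.
Let x = V_SG − 0.77. Then 73.7 x² + x − 8.06 = 0, giving x = 0.324 V (positive root), so V_SG = 1.09 V.
I_D = (V_DD − V_SG)/R = (8.83 − 1.09) / 19.4 = 0.399 mA.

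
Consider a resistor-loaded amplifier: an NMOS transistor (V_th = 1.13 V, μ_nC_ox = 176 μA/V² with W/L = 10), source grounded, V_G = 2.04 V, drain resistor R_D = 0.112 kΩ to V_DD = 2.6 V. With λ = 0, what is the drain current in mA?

V_GS = V_G = 2.04 V, so V_ov = 2.04 − 1.13 = 0.91 V.
k_n = μ_nC_ox · (W/L) = 1.76 mA/V².
Assume saturation: I_D = ½ k_n V_ov² = 0.5 × 1.76 × 0.91² = 0.729 mA, giving V_DS = V_DD − I_D R_D = 2.6 − 0.729 × 0.112 = 2.52 V.
V_DS = 2.52 V ≥ V_ov = 0.91 V, confirming saturation.

I_D = 0.729 mA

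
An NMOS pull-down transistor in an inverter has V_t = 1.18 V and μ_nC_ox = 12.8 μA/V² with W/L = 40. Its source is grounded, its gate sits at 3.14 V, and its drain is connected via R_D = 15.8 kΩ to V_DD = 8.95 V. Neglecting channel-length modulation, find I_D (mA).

I_D = 0.527 mA

V_GS = V_G = 3.14 V, so V_ov = 3.14 − 1.18 = 1.96 V.
k_n = μ_nC_ox · (W/L) = 0.512 mA/V².
Assume saturation: I_D = ½ k_n V_ov² = 0.5 × 0.512 × 1.96² = 0.983 mA, giving V_DS = V_DD − I_D R_D = 8.95 − 0.983 × 15.8 = -6.59 V.
But -6.59 V < V_ov = 1.96 V, so the device is actually in triode.
In triode I_D = k_n[V_ov V_DS − ½ V_DS²] and I_D = (V_DD − V_DS)/R_D. Equating: 4.04 V_DS² − 16.86 V_DS + 8.95 = 0, giving V_DS = 0.625 V (the root below V_ov).
I_D = (8.95 − 0.625) / 15.8 = 0.527 mA.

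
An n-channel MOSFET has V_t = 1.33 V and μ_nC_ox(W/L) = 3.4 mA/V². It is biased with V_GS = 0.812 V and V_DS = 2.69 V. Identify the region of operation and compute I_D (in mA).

Cutoff; I_D = 0 mA

V_GS = 0.812 V < V_t = 1.33 V, so the transistor is in cutoff.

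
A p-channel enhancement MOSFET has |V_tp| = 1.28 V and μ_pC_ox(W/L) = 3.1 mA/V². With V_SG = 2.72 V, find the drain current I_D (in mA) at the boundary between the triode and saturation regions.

I_D = 3.21 mA

At the boundary V_SD = V_ov = V_SG − |V_tp| = 2.72 − 1.28 = 1.44 V.
I_D = ½ k_p V_ov² = 0.5 × 3.1 × 1.44² = 3.21 mA.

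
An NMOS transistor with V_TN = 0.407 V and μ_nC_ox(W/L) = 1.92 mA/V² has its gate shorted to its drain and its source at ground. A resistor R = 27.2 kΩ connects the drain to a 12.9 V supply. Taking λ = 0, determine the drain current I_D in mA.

I_D = 0.435 mA

With gate tied to drain, V_GS = V_DS ≥ V_GS − V_TN, so the device is in saturation.
KCL at the drain: ½ k_n (V_GS − V_TN)² = (V_DD − V_GS)/R.
Let x = V_GS − 0.407. Then 26.1 x² + x − 12.49 = 0, giving x = 0.673 V (positive root), so V_GS = 1.08 V.
I_D = (V_DD − V_GS)/R = (12.9 − 1.08) / 27.2 = 0.435 mA.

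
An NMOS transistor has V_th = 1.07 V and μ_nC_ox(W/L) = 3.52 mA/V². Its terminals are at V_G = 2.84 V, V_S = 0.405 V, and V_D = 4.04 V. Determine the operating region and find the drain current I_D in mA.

Saturation; I_D = 3.28 mA

V_GS = V_G − V_S = 2.84 − 0.405 = 2.43 V; V_DS = V_D − V_S = 4.04 − 0.405 = 3.63 V.
V_ov = V_GS − V_th = 2.43 − 1.07 = 1.36 V.
Since V_DS = 3.63 V ≥ V_ov = 1.36 V, the device is in saturation.
I_D = ½ k_n V_ov² = 0.5 × 3.52 × 1.36² = 3.28 mA.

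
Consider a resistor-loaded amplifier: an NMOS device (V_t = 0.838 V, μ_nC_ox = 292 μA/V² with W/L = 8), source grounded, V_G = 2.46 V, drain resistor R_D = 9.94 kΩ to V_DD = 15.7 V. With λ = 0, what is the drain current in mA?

I_D = 1.53 mA

V_GS = V_G = 2.46 V, so V_ov = 2.46 − 0.838 = 1.62 V.
k_n = μ_nC_ox · (W/L) = 2.336 mA/V².
Assume saturation: I_D = ½ k_n V_ov² = 0.5 × 2.336 × 1.62² = 3.07 mA, giving V_DS = V_DD − I_D R_D = 15.7 − 3.07 × 9.94 = -14.8 V.
But -14.8 V < V_ov = 1.62 V, so the device is actually in triode.
In triode I_D = k_n[V_ov V_DS − ½ V_DS²] and I_D = (V_DD − V_DS)/R_D. Equating: 11.6 V_DS² − 38.66 V_DS + 15.7 = 0, giving V_DS = 0.473 V (the root below V_ov).
I_D = (15.7 − 0.473) / 9.94 = 1.53 mA.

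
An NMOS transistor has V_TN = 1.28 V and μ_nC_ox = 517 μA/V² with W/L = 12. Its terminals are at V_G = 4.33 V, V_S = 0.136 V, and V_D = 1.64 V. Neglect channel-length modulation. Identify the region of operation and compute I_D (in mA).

Triode; I_D = 20.2 mA

V_GS = V_G − V_S = 4.33 − 0.136 = 4.19 V; V_DS = V_D − V_S = 1.64 − 0.136 = 1.5 V.
k_n = μ_nC_ox · (W/L) = 6.204 mA/V².
V_ov = V_GS − V_TN = 4.19 − 1.28 = 2.91 V.
Since V_DS = 1.5 V < V_ov = 2.91 V, the device is in the triode region.
I_D = k_n [V_ov · V_DS − ½ V_DS²] = 6.204 × [2.91 × 1.5 − 0.5 × 1.5²] = 20.2 mA.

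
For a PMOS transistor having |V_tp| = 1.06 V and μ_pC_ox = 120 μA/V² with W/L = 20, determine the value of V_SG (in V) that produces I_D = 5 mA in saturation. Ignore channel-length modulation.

V_SG = 3.10 V

k_p = μ_pC_ox · (W/L) = 2.4 mA/V².
In saturation I_D = ½ k_p (V_SG − |V_tp|)², so V_SG − |V_tp| = √(2 I_D / k_p) = √(2 × 5 / 2.4) = 2.04 V.
V_SG = 1.06 + 2.04 = 3.1 V.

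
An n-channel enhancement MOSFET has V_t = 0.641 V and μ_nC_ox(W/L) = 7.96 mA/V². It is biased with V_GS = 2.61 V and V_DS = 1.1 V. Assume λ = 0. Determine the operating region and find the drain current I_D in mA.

Triode; I_D = 12.4 mA

V_ov = V_GS − V_t = 2.61 − 0.641 = 1.97 V.
Since V_DS = 1.1 V < V_ov = 1.97 V, the device is in the triode region.
I_D = k_n [V_ov · V_DS − ½ V_DS²] = 7.96 × [1.97 × 1.1 − 0.5 × 1.1²] = 12.4 mA.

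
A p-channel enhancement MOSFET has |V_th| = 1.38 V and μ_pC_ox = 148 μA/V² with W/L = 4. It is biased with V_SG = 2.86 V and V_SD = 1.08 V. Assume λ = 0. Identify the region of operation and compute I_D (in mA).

Triode; I_D = 0.601 mA

k_p = μ_pC_ox · (W/L) = 0.592 mA/V².
V_ov = V_SG − |V_th| = 2.86 − 1.38 = 1.48 V.
Since V_SD = 1.08 V < V_ov = 1.48 V, the device is in the triode region.
I_D = k_p [V_ov · V_SD − ½ V_SD²] = 0.592 × [1.48 × 1.08 − 0.5 × 1.08²] = 0.601 mA.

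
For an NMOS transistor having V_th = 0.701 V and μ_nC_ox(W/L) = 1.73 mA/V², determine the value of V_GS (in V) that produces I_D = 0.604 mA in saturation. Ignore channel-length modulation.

V_GS = 1.54 V

In saturation I_D = ½ k_n (V_GS − V_th)², so V_GS − V_th = √(2 I_D / k_n) = √(2 × 0.604 / 1.73) = 0.836 V.
V_GS = 0.701 + 0.836 = 1.54 V.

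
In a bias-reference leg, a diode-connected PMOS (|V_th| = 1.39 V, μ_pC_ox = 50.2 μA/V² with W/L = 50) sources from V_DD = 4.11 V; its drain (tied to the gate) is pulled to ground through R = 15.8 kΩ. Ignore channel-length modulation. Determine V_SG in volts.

V_SG = 1.74 V

With gate tied to drain, V_SG = V_SD ≥ V_SG − |V_th|, so the device is in saturation.
k_p = μ_pC_ox · (W/L) = 2.51 mA/V².
KCL at the drain: ½ k_p (V_SG − |V_th|)² = (V_DD − V_SG)/R.
Let x = V_SG − 1.39. Then 19.8 x² + x − 2.72 = 0, giving x = 0.346 V (positive root), so V_SG = 1.74 V.
I_D = (V_DD − V_SG)/R = (4.11 − 1.74) / 15.8 = 0.15 mA.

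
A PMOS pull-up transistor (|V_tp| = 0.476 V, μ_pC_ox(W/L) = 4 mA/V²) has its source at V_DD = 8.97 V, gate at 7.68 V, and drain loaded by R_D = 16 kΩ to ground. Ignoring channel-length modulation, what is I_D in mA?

I_D = 0.549 mA

V_SG = V_DD − V_G = 8.97 − 7.68 = 1.29 V, so V_ov = 1.29 − 0.476 = 0.814 V.
Assume saturation: I_D = ½ k_p V_ov² = 0.5 × 4 × 0.814² = 1.33 mA, giving V_SD = V_DD − I_D R_D = 8.97 − 1.33 × 16 = -12.2 V.
But -12.2 V < V_ov = 0.814 V, so the device is actually in triode.
In triode I_D = k_p[V_ov V_SD − ½ V_SD²] and I_D = (V_DD − V_SD)/R_D. Equating: 32 V_SD² − 53.1 V_SD + 8.97 = 0, giving V_SD = 0.191 V (the root below V_ov).
I_D = (8.97 − 0.191) / 16 = 0.549 mA.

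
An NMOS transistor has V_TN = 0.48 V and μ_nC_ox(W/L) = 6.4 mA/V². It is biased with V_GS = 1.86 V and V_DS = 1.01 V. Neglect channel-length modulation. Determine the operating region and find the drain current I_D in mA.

V_ov = V_GS − V_TN = 1.86 − 0.48 = 1.38 V.
Since V_DS = 1.01 V < V_ov = 1.38 V, the device is in the triode region.
I_D = k_n [V_ov · V_DS − ½ V_DS²] = 6.4 × [1.38 × 1.01 − 0.5 × 1.01²] = 5.66 mA.

Triode; I_D = 5.66 mA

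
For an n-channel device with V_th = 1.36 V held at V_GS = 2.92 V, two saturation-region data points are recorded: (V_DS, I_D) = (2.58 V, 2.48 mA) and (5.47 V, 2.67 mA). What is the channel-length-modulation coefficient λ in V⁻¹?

With V_GS fixed, I_D ∝ (1 + λ V_DS) in saturation, so I_D2/I_D1 = (1 + λ V_DS2)/(1 + λ V_DS1).
2.67/2.48 = 1.077 = (1 + 5.47 λ)/(1 + 2.58 λ).
Solving: λ (I_D1 V_DS2 − I_D2 V_DS1) = I_D2 − I_D1, so λ = (2.67 − 2.48) / (2.48 × 5.47 − 2.67 × 2.58) = 0.19 / 6.68 = 0.0285 V⁻¹.

λ = 0.0285 V⁻¹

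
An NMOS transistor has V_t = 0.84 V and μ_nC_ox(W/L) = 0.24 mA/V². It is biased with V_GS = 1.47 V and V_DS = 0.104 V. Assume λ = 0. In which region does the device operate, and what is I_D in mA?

V_ov = V_GS − V_t = 1.47 − 0.84 = 0.63 V.
Since V_DS = 0.104 V < V_ov = 0.63 V, the device is in the triode region.
I_D = k_n [V_ov · V_DS − ½ V_DS²] = 0.24 × [0.63 × 0.104 − 0.5 × 0.104²] = 0.0144 mA.

Triode; I_D = 0.0144 mA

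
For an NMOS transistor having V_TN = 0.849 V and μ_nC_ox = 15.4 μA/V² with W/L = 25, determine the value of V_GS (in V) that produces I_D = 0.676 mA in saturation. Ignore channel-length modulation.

V_GS = 2.72 V

k_n = μ_nC_ox · (W/L) = 0.385 mA/V².
In saturation I_D = ½ k_n (V_GS − V_TN)², so V_GS − V_TN = √(2 I_D / k_n) = √(2 × 0.676 / 0.385) = 1.87 V.
V_GS = 0.849 + 1.87 = 2.72 V.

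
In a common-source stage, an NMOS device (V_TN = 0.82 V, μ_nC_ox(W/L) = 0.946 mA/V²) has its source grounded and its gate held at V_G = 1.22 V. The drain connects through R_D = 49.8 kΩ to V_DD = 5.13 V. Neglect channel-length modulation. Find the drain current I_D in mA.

V_GS = V_G = 1.22 V, so V_ov = 1.22 − 0.82 = 0.4 V.
Assume saturation: I_D = ½ k_n V_ov² = 0.5 × 0.946 × 0.4² = 0.0757 mA, giving V_DS = V_DD − I_D R_D = 5.13 − 0.0757 × 49.8 = 1.36 V.
V_DS = 1.36 V ≥ V_ov = 0.4 V, confirming saturation.

I_D = 0.0757 mA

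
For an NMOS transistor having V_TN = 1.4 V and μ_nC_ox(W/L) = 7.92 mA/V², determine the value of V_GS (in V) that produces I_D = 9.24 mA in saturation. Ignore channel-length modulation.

In saturation I_D = ½ k_n (V_GS − V_TN)², so V_GS − V_TN = √(2 I_D / k_n) = √(2 × 9.24 / 7.92) = 1.53 V.
V_GS = 1.4 + 1.53 = 2.93 V.

V_GS = 2.93 V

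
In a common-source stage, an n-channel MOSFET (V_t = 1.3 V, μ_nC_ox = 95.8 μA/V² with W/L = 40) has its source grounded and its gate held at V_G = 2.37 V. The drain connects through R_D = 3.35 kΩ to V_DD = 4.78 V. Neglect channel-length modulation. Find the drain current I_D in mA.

V_GS = V_G = 2.37 V, so V_ov = 2.37 − 1.3 = 1.07 V.
k_n = μ_nC_ox · (W/L) = 3.832 mA/V².
Assume saturation: I_D = ½ k_n V_ov² = 0.5 × 3.832 × 1.07² = 2.19 mA, giving V_DS = V_DD − I_D R_D = 4.78 − 2.19 × 3.35 = -2.57 V.
But -2.57 V < V_ov = 1.07 V, so the device is actually in triode.
In triode I_D = k_n[V_ov V_DS − ½ V_DS²] and I_D = (V_DD − V_DS)/R_D. Equating: 6.42 V_DS² − 14.74 V_DS + 4.78 = 0, giving V_DS = 0.391 V (the root below V_ov).
I_D = (4.78 − 0.391) / 3.35 = 1.31 mA.

I_D = 1.31 mA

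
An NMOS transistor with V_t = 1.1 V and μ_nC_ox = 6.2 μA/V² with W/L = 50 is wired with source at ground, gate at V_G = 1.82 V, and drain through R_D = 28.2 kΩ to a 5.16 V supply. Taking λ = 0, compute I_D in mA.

V_GS = V_G = 1.82 V, so V_ov = 1.82 − 1.1 = 0.72 V.
k_n = μ_nC_ox · (W/L) = 0.31 mA/V².
Assume saturation: I_D = ½ k_n V_ov² = 0.5 × 0.31 × 0.72² = 0.0804 mA, giving V_DS = V_DD − I_D R_D = 5.16 − 0.0804 × 28.2 = 2.89 V.
V_DS = 2.89 V ≥ V_ov = 0.72 V, confirming saturation.

I_D = 0.0804 mA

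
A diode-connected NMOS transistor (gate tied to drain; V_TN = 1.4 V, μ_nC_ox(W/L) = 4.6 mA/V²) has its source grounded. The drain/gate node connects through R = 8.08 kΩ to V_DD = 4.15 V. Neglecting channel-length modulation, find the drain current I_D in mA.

I_D = 0.296 mA

With gate tied to drain, V_GS = V_DS ≥ V_GS − V_TN, so the device is in saturation.
KCL at the drain: ½ k_n (V_GS − V_TN)² = (V_DD − V_GS)/R.
Let x = V_GS − 1.4. Then 18.6 x² + x − 2.75 = 0, giving x = 0.359 V (positive root), so V_GS = 1.76 V.
I_D = (V_DD − V_GS)/R = (4.15 − 1.76) / 8.08 = 0.296 mA.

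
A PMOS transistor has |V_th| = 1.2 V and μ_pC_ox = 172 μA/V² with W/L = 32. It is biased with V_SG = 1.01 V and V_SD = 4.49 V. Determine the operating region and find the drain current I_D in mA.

V_SG = 1.01 V < |V_th| = 1.2 V, so the transistor is in cutoff.

Cutoff; I_D = 0 mA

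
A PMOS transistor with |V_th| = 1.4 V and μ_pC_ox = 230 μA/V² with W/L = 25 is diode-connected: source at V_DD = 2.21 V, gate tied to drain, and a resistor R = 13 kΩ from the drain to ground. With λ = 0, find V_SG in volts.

V_SG = 1.53 V

With gate tied to drain, V_SG = V_SD ≥ V_SG − |V_th|, so the device is in saturation.
k_p = μ_pC_ox · (W/L) = 5.75 mA/V².
KCL at the drain: ½ k_p (V_SG − |V_th|)² = (V_DD − V_SG)/R.
Let x = V_SG − 1.4. Then 37.4 x² + x − 0.81 = 0, giving x = 0.134 V (positive root), so V_SG = 1.53 V.
I_D = (V_DD − V_SG)/R = (2.21 − 1.53) / 13 = 0.052 mA.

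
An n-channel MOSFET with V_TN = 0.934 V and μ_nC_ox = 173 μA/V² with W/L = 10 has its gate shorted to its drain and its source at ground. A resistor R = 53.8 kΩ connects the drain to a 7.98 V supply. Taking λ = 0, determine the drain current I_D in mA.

I_D = 0.124 mA

With gate tied to drain, V_GS = V_DS ≥ V_GS − V_TN, so the device is in saturation.
k_n = μ_nC_ox · (W/L) = 1.73 mA/V².
KCL at the drain: ½ k_n (V_GS − V_TN)² = (V_DD − V_GS)/R.
Let x = V_GS − 0.934. Then 46.5 x² + x − 7.046 = 0, giving x = 0.379 V (positive root), so V_GS = 1.31 V.
I_D = (V_DD − V_GS)/R = (7.98 − 1.31) / 53.8 = 0.124 mA.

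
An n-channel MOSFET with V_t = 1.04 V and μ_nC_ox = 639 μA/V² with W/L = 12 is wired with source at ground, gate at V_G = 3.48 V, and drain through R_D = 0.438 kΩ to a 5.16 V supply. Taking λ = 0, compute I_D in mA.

I_D = 10.3 mA

V_GS = V_G = 3.48 V, so V_ov = 3.48 − 1.04 = 2.44 V.
k_n = μ_nC_ox · (W/L) = 7.668 mA/V².
Assume saturation: I_D = ½ k_n V_ov² = 0.5 × 7.668 × 2.44² = 22.8 mA, giving V_DS = V_DD − I_D R_D = 5.16 − 22.8 × 0.438 = -4.84 V.
But -4.84 V < V_ov = 2.44 V, so the device is actually in triode.
In triode I_D = k_n[V_ov V_DS − ½ V_DS²] and I_D = (V_DD − V_DS)/R_D. Equating: 1.68 V_DS² − 9.195 V_DS + 5.16 = 0, giving V_DS = 0.635 V (the root below V_ov).
I_D = (5.16 − 0.635) / 0.438 = 10.3 mA.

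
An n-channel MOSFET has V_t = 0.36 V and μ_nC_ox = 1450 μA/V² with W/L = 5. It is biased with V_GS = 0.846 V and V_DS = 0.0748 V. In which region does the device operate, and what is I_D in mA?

k_n = μ_nC_ox · (W/L) = 7.25 mA/V².
V_ov = V_GS − V_t = 0.846 − 0.36 = 0.486 V.
Since V_DS = 0.0748 V < V_ov = 0.486 V, the device is in the triode region.
I_D = k_n [V_ov · V_DS − ½ V_DS²] = 7.25 × [0.486 × 0.0748 − 0.5 × 0.0748²] = 0.243 mA.

Triode; I_D = 0.243 mA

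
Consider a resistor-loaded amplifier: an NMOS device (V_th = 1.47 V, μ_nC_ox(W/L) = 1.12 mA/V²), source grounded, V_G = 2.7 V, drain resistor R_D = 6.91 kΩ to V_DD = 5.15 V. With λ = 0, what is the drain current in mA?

V_GS = V_G = 2.7 V, so V_ov = 2.7 − 1.47 = 1.23 V.
Assume saturation: I_D = ½ k_n V_ov² = 0.5 × 1.12 × 1.23² = 0.847 mA, giving V_DS = V_DD − I_D R_D = 5.15 − 0.847 × 6.91 = -0.704 V.
But -0.704 V < V_ov = 1.23 V, so the device is actually in triode.
In triode I_D = k_n[V_ov V_DS − ½ V_DS²] and I_D = (V_DD − V_DS)/R_D. Equating: 3.87 V_DS² − 10.52 V_DS + 5.15 = 0, giving V_DS = 0.64 V (the root below V_ov).
I_D = (5.15 − 0.64) / 6.91 = 0.653 mA.

I_D = 0.653 mA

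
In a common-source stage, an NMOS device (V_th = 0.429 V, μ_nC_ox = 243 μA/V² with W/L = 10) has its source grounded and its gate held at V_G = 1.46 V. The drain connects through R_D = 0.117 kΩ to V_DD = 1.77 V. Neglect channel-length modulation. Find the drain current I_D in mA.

V_GS = V_G = 1.46 V, so V_ov = 1.46 − 0.429 = 1.03 V.
k_n = μ_nC_ox · (W/L) = 2.43 mA/V².
Assume saturation: I_D = ½ k_n V_ov² = 0.5 × 2.43 × 1.03² = 1.29 mA, giving V_DS = V_DD − I_D R_D = 1.77 − 1.29 × 0.117 = 1.62 V.
V_DS = 1.62 V ≥ V_ov = 1.03 V, confirming saturation.

I_D = 1.29 mA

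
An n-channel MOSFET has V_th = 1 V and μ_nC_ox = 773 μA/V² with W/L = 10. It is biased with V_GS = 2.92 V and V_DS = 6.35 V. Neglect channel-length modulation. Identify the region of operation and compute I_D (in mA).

Saturation; I_D = 14.2 mA

k_n = μ_nC_ox · (W/L) = 7.73 mA/V².
V_ov = V_GS − V_th = 2.92 − 1 = 1.92 V.
Since V_DS = 6.35 V ≥ V_ov = 1.92 V, the device is in saturation.
I_D = ½ k_n V_ov² = 0.5 × 7.73 × 1.92² = 14.2 mA.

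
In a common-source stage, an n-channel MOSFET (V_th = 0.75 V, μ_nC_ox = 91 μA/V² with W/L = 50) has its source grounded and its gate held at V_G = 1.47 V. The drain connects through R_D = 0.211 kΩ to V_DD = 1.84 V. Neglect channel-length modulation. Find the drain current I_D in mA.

V_GS = V_G = 1.47 V, so V_ov = 1.47 − 0.75 = 0.72 V.
k_n = μ_nC_ox · (W/L) = 4.55 mA/V².
Assume saturation: I_D = ½ k_n V_ov² = 0.5 × 4.55 × 0.72² = 1.18 mA, giving V_DS = V_DD − I_D R_D = 1.84 − 1.18 × 0.211 = 1.59 V.
V_DS = 1.59 V ≥ V_ov = 0.72 V, confirming saturation.

I_D = 1.18 mA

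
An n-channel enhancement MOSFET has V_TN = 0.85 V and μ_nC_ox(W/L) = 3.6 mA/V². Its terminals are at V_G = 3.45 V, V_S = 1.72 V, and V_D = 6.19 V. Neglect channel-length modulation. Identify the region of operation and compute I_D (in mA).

Saturation; I_D = 1.39 mA

V_GS = V_G − V_S = 3.45 − 1.72 = 1.73 V; V_DS = V_D − V_S = 6.19 − 1.72 = 4.47 V.
V_ov = V_GS − V_TN = 1.73 − 0.85 = 0.88 V.
Since V_DS = 4.47 V ≥ V_ov = 0.88 V, the device is in saturation.
I_D = ½ k_n V_ov² = 0.5 × 3.6 × 0.88² = 1.39 mA.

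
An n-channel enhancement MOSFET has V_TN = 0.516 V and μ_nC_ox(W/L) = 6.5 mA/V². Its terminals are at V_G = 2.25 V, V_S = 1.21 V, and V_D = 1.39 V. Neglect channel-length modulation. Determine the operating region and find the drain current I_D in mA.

Triode; I_D = 0.508 mA

V_GS = V_G − V_S = 2.25 − 1.21 = 1.04 V; V_DS = V_D − V_S = 1.39 − 1.21 = 0.18 V.
V_ov = V_GS − V_TN = 1.04 − 0.516 = 0.524 V.
Since V_DS = 0.18 V < V_ov = 0.524 V, the device is in the triode region.
I_D = k_n [V_ov · V_DS − ½ V_DS²] = 6.5 × [0.524 × 0.18 − 0.5 × 0.18²] = 0.508 mA.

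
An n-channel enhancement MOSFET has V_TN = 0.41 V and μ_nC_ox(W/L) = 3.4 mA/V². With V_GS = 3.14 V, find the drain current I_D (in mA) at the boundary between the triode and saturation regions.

At the boundary V_DS = V_ov = V_GS − V_TN = 3.14 − 0.41 = 2.73 V.
I_D = ½ k_n V_ov² = 0.5 × 3.4 × 2.73² = 12.7 mA.

I_D = 12.7 mA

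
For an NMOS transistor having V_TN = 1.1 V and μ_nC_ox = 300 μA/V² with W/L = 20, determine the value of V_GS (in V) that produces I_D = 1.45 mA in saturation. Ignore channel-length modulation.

k_n = μ_nC_ox · (W/L) = 6 mA/V².
In saturation I_D = ½ k_n (V_GS − V_TN)², so V_GS − V_TN = √(2 I_D / k_n) = √(2 × 1.45 / 6) = 0.695 V.
V_GS = 1.1 + 0.695 = 1.8 V.

V_GS = 1.80 V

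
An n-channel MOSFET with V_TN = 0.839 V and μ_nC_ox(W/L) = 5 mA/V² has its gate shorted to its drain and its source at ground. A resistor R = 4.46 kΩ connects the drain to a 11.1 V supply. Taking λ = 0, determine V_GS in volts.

With gate tied to drain, V_GS = V_DS ≥ V_GS − V_TN, so the device is in saturation.
KCL at the drain: ½ k_n (V_GS − V_TN)² = (V_DD − V_GS)/R.
Let x = V_GS − 0.839. Then 11.2 x² + x − 10.26 = 0, giving x = 0.916 V (positive root), so V_GS = 1.75 V.
I_D = (V_DD − V_GS)/R = (11.1 − 1.75) / 4.46 = 2.1 mA.

V_GS = 1.75 V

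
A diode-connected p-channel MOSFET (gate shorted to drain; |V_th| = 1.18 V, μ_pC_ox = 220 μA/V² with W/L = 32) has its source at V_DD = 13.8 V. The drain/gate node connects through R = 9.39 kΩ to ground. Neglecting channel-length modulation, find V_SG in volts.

With gate tied to drain, V_SG = V_SD ≥ V_SG − |V_th|, so the device is in saturation.
k_p = μ_pC_ox · (W/L) = 7.04 mA/V².
KCL at the drain: ½ k_p (V_SG − |V_th|)² = (V_DD − V_SG)/R.
Let x = V_SG − 1.18. Then 33.1 x² + x − 12.62 = 0, giving x = 0.603 V (positive root), so V_SG = 1.78 V.
I_D = (V_DD − V_SG)/R = (13.8 − 1.78) / 9.39 = 1.28 mA.

V_SG = 1.78 V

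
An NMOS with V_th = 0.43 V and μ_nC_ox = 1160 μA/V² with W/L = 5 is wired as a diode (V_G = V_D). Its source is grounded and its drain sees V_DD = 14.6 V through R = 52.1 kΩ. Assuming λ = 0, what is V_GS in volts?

V_GS = 0.733 V

With gate tied to drain, V_GS = V_DS ≥ V_GS − V_th, so the device is in saturation.
k_n = μ_nC_ox · (W/L) = 5.8 mA/V².
KCL at the drain: ½ k_n (V_GS − V_th)² = (V_DD − V_GS)/R.
Let x = V_GS − 0.43. Then 151 x² + x − 14.17 = 0, giving x = 0.303 V (positive root), so V_GS = 0.733 V.
I_D = (V_DD − V_GS)/R = (14.6 − 0.733) / 52.1 = 0.266 mA.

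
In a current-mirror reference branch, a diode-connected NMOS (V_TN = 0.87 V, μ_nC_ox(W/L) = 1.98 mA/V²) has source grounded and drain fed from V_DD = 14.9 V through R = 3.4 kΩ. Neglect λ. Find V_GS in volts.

With gate tied to drain, V_GS = V_DS ≥ V_GS − V_TN, so the device is in saturation.
KCL at the drain: ½ k_n (V_GS − V_TN)² = (V_DD − V_GS)/R.
Let x = V_GS − 0.87. Then 3.37 x² + x − 14.03 = 0, giving x = 1.9 V (positive root), so V_GS = 2.77 V.
I_D = (V_DD − V_GS)/R = (14.9 − 2.77) / 3.4 = 3.57 mA.

V_GS = 2.77 V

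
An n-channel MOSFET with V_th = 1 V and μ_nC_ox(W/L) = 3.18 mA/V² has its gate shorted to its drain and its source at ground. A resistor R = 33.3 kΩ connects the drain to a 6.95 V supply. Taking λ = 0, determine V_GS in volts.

With gate tied to drain, V_GS = V_DS ≥ V_GS − V_th, so the device is in saturation.
KCL at the drain: ½ k_n (V_GS − V_th)² = (V_DD − V_GS)/R.
Let x = V_GS − 1. Then 52.9 x² + x − 5.95 = 0, giving x = 0.326 V (positive root), so V_GS = 1.33 V.
I_D = (V_DD − V_GS)/R = (6.95 − 1.33) / 33.3 = 0.169 mA.

V_GS = 1.33 V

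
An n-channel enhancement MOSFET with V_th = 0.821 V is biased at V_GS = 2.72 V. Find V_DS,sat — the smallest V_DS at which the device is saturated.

The boundary between triode and saturation is V_DS = V_GS − V_th = V_ov.
V_ov = 2.72 − 0.821 = 1.9 V.

V_DS,sat = 1.90 V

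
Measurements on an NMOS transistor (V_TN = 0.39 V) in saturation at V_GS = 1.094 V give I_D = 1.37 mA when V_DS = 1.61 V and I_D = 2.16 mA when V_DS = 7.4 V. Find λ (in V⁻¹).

With V_GS fixed, I_D ∝ (1 + λ V_DS) in saturation, so I_D2/I_D1 = (1 + λ V_DS2)/(1 + λ V_DS1).
2.16/1.37 = 1.577 = (1 + 7.4 λ)/(1 + 1.61 λ).
Solving: λ (I_D1 V_DS2 − I_D2 V_DS1) = I_D2 − I_D1, so λ = (2.16 − 1.37) / (1.37 × 7.4 − 2.16 × 1.61) = 0.79 / 6.66 = 0.119 V⁻¹.

λ = 0.119 V⁻¹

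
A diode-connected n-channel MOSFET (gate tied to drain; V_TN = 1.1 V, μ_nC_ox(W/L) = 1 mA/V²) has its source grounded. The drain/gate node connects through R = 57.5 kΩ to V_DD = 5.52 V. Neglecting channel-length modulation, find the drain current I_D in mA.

I_D = 0.0703 mA

With gate tied to drain, V_GS = V_DS ≥ V_GS − V_TN, so the device is in saturation.
KCL at the drain: ½ k_n (V_GS − V_TN)² = (V_DD − V_GS)/R.
Let x = V_GS − 1.1. Then 28.8 x² + x − 4.42 = 0, giving x = 0.375 V (positive root), so V_GS = 1.48 V.
I_D = (V_DD − V_GS)/R = (5.52 − 1.48) / 57.5 = 0.0703 mA.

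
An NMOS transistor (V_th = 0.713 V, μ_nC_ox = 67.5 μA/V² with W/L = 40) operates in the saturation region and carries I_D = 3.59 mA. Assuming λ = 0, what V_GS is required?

V_GS = 2.34 V

k_n = μ_nC_ox · (W/L) = 2.7 mA/V².
In saturation I_D = ½ k_n (V_GS − V_th)², so V_GS − V_th = √(2 I_D / k_n) = √(2 × 3.59 / 2.7) = 1.63 V.
V_GS = 0.713 + 1.63 = 2.34 V.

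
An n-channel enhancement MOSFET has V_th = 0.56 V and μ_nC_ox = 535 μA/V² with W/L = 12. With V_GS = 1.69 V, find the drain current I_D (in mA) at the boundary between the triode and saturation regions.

I_D = 4.10 mA

At the boundary V_DS = V_ov = V_GS − V_th = 1.69 − 0.56 = 1.13 V.
k_n = μ_nC_ox · (W/L) = 6.42 mA/V².
I_D = ½ k_n V_ov² = 0.5 × 6.42 × 1.13² = 4.1 mA.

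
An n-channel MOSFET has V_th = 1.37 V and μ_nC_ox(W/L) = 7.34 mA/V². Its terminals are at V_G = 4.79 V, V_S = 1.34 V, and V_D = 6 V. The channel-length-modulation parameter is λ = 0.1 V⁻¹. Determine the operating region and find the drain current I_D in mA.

Saturation; I_D = 23.3 mA

V_GS = V_G − V_S = 4.79 − 1.34 = 3.45 V; V_DS = V_D − V_S = 6 − 1.34 = 4.66 V.
V_ov = V_GS − V_th = 3.45 − 1.37 = 2.08 V.
Since V_DS = 4.66 V ≥ V_ov = 2.08 V, the device is in saturation.
I_D = ½ k_n V_ov² (1 + λ V_DS) = 0.5 × 7.34 × 2.08² × (1 + 0.1 × 4.66) = 23.3 mA.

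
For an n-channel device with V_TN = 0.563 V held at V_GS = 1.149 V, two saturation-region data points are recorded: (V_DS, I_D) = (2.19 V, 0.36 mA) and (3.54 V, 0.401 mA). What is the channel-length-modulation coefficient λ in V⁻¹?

λ = 0.103 V⁻¹

With V_GS fixed, I_D ∝ (1 + λ V_DS) in saturation, so I_D2/I_D1 = (1 + λ V_DS2)/(1 + λ V_DS1).
0.401/0.36 = 1.114 = (1 + 3.54 λ)/(1 + 2.19 λ).
Solving: λ (I_D1 V_DS2 − I_D2 V_DS1) = I_D2 − I_D1, so λ = (0.401 − 0.36) / (0.36 × 3.54 − 0.401 × 2.19) = 0.041 / 0.396 = 0.103 V⁻¹.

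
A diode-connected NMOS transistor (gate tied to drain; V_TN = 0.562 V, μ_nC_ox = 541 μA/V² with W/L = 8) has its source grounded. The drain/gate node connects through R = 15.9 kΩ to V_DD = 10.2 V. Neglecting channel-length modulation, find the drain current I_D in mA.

I_D = 0.574 mA

With gate tied to drain, V_GS = V_DS ≥ V_GS − V_TN, so the device is in saturation.
k_n = μ_nC_ox · (W/L) = 4.328 mA/V².
KCL at the drain: ½ k_n (V_GS − V_TN)² = (V_DD − V_GS)/R.
Let x = V_GS − 0.562. Then 34.4 x² + x − 9.638 = 0, giving x = 0.515 V (positive root), so V_GS = 1.08 V.
I_D = (V_DD − V_GS)/R = (10.2 − 1.08) / 15.9 = 0.574 mA.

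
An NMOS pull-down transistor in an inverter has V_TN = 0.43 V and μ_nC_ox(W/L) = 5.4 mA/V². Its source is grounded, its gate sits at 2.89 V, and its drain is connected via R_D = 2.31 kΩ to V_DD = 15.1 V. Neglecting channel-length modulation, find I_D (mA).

I_D = 6.31 mA

V_GS = V_G = 2.89 V, so V_ov = 2.89 − 0.43 = 2.46 V.
Assume saturation: I_D = ½ k_n V_ov² = 0.5 × 5.4 × 2.46² = 16.3 mA, giving V_DS = V_DD − I_D R_D = 15.1 − 16.3 × 2.31 = -22.6 V.
But -22.6 V < V_ov = 2.46 V, so the device is actually in triode.
In triode I_D = k_n[V_ov V_DS − ½ V_DS²] and I_D = (V_DD − V_DS)/R_D. Equating: 6.24 V_DS² − 31.69 V_DS + 15.1 = 0, giving V_DS = 0.532 V (the root below V_ov).
I_D = (15.1 − 0.532) / 2.31 = 6.31 mA.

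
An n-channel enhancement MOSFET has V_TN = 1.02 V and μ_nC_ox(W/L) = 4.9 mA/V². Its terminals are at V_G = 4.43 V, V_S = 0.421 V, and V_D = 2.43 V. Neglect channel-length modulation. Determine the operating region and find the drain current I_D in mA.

Triode; I_D = 19.5 mA

V_GS = V_G − V_S = 4.43 − 0.421 = 4.01 V; V_DS = V_D − V_S = 2.43 − 0.421 = 2.01 V.
V_ov = V_GS − V_TN = 4.01 − 1.02 = 2.99 V.
Since V_DS = 2.01 V < V_ov = 2.99 V, the device is in the triode region.
I_D = k_n [V_ov · V_DS − ½ V_DS²] = 4.9 × [2.99 × 2.01 − 0.5 × 2.01²] = 19.5 mA.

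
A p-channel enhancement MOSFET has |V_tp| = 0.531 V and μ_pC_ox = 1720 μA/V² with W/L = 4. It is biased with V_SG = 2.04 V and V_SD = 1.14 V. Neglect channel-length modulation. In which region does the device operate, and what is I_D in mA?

Triode; I_D = 7.36 mA

k_p = μ_pC_ox · (W/L) = 6.88 mA/V².
V_ov = V_SG − |V_tp| = 2.04 − 0.531 = 1.51 V.
Since V_SD = 1.14 V < V_ov = 1.51 V, the device is in the triode region.
I_D = k_p [V_ov · V_SD − ½ V_SD²] = 6.88 × [1.51 × 1.14 − 0.5 × 1.14²] = 7.36 mA.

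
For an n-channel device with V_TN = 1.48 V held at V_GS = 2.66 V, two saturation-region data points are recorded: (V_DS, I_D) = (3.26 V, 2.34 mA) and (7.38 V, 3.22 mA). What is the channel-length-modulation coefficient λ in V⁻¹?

With V_GS fixed, I_D ∝ (1 + λ V_DS) in saturation, so I_D2/I_D1 = (1 + λ V_DS2)/(1 + λ V_DS1).
3.22/2.34 = 1.376 = (1 + 7.38 λ)/(1 + 3.26 λ).
Solving: λ (I_D1 V_DS2 − I_D2 V_DS1) = I_D2 − I_D1, so λ = (3.22 − 2.34) / (2.34 × 7.38 − 3.22 × 3.26) = 0.88 / 6.77 = 0.13 V⁻¹.

λ = 0.130 V⁻¹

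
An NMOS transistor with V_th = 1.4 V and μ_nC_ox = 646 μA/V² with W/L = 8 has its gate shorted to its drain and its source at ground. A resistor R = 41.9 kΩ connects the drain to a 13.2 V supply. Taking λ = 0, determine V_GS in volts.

With gate tied to drain, V_GS = V_DS ≥ V_GS − V_th, so the device is in saturation.
k_n = μ_nC_ox · (W/L) = 5.168 mA/V².
KCL at the drain: ½ k_n (V_GS − V_th)² = (V_DD − V_GS)/R.
Let x = V_GS − 1.4. Then 108 x² + x − 11.8 = 0, giving x = 0.326 V (positive root), so V_GS = 1.73 V.
I_D = (V_DD − V_GS)/R = (13.2 − 1.73) / 41.9 = 0.274 mA.

V_GS = 1.73 V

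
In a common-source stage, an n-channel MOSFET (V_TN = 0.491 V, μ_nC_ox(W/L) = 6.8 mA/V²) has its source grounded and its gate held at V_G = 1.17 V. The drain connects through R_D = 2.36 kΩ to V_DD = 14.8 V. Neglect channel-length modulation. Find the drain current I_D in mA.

V_GS = V_G = 1.17 V, so V_ov = 1.17 − 0.491 = 0.679 V.
Assume saturation: I_D = ½ k_n V_ov² = 0.5 × 6.8 × 0.679² = 1.57 mA, giving V_DS = V_DD − I_D R_D = 14.8 − 1.57 × 2.36 = 11.1 V.
V_DS = 11.1 V ≥ V_ov = 0.679 V, confirming saturation.

I_D = 1.57 mA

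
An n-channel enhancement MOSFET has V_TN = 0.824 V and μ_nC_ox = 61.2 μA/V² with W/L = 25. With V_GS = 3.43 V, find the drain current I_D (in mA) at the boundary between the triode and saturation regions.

At the boundary V_DS = V_ov = V_GS − V_TN = 3.43 − 0.824 = 2.61 V.
k_n = μ_nC_ox · (W/L) = 1.53 mA/V².
I_D = ½ k_n V_ov² = 0.5 × 1.53 × 2.61² = 5.2 mA.

I_D = 5.20 mA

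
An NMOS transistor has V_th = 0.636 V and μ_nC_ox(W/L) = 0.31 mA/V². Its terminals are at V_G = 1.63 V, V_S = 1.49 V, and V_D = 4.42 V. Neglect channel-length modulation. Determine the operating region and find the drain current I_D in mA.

V_GS = V_G − V_S = 1.63 − 1.49 = 0.14 V; V_DS = V_D − V_S = 4.42 − 1.49 = 2.93 V.
V_GS = 0.14 V < V_th = 0.636 V, so the transistor is in cutoff.

Cutoff; I_D = 0 mA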